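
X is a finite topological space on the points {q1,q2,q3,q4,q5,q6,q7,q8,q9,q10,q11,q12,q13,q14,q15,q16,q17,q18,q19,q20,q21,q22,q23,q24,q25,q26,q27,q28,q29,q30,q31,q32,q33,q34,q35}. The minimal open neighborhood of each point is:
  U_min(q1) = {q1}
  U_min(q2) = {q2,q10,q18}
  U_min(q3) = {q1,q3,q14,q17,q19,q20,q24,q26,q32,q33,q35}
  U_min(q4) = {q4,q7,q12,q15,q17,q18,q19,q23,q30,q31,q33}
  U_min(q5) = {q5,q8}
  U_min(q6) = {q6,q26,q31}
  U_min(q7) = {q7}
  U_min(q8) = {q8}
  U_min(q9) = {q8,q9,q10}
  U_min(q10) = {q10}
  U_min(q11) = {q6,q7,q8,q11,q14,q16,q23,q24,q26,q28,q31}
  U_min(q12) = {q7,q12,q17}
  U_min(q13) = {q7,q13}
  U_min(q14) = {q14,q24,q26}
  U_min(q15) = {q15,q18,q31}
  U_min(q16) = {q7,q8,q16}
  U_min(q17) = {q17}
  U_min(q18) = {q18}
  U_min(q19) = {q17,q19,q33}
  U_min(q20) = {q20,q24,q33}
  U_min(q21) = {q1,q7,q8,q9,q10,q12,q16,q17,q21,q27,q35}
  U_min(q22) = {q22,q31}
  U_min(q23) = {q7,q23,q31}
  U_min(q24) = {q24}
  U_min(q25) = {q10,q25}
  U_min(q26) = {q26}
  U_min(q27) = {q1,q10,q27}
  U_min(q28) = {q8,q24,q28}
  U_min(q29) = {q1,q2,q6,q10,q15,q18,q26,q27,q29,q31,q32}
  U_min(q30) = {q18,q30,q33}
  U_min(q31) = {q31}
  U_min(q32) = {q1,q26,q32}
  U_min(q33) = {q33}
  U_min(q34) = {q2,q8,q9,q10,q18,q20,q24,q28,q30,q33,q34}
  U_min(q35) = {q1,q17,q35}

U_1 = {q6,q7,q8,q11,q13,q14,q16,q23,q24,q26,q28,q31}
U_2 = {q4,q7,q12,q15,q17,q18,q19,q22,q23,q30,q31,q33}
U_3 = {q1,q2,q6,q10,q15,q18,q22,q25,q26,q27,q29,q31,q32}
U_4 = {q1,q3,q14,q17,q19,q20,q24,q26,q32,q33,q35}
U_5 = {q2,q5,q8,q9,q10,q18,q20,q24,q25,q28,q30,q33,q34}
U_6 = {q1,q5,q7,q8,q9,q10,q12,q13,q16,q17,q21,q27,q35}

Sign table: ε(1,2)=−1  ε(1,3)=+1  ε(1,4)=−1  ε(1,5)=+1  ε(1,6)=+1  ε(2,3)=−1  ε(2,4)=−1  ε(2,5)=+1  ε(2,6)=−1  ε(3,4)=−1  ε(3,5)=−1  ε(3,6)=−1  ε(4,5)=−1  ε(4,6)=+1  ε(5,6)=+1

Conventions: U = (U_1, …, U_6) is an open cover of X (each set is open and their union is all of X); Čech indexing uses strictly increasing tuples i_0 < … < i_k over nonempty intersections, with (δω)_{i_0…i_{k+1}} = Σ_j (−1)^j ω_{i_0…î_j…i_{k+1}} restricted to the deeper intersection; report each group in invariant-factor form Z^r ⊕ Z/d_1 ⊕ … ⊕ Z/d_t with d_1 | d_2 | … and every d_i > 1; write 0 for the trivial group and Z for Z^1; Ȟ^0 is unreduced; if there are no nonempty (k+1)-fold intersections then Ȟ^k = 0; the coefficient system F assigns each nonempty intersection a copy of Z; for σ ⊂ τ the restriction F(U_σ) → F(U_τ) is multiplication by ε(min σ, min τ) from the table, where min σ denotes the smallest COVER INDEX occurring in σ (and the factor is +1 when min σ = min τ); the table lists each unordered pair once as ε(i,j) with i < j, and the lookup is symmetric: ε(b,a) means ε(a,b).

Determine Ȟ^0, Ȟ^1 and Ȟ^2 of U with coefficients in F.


cover nerve:
  U12={q7,q23,q31} U13={q6,q26,q31} U14={q14,q24,q26} U15={q8,q24,q28} U16={q7,q8,q13,q16} U23={q15,q18,q22,q31} U24={q17,q19,q33} U25={q18,q30,q33} U26={q7,q12,q17} U34={q1,q26,q32} U35={q2,q10,q18,q25} U36={q1,q10,q27} U45={q20,q24,q33} U46={q1,q17,q35} U56={q5,q8,q9,q10}
  U123={q31} U126={q7} U134={q26} U145={q24} U156={q8} U235={q18} U245={q33} U246={q17} U346={q1} U356={q10}
C dims 6,15,10; δ0: rk 6, SNF 1^5·2; δ1: rk 9, SNF 1^9
Ȟ^0: (6−6)−0=0 ⇒ 0
Ȟ^1: (15−9)−6=0 plus torsion [2] ⇒ Z/2
Ȟ^2: (10−0)−9=1 ⇒ Z

Ȟ^0 = 0, Ȟ^1 = Z/2 and Ȟ^2 = Z


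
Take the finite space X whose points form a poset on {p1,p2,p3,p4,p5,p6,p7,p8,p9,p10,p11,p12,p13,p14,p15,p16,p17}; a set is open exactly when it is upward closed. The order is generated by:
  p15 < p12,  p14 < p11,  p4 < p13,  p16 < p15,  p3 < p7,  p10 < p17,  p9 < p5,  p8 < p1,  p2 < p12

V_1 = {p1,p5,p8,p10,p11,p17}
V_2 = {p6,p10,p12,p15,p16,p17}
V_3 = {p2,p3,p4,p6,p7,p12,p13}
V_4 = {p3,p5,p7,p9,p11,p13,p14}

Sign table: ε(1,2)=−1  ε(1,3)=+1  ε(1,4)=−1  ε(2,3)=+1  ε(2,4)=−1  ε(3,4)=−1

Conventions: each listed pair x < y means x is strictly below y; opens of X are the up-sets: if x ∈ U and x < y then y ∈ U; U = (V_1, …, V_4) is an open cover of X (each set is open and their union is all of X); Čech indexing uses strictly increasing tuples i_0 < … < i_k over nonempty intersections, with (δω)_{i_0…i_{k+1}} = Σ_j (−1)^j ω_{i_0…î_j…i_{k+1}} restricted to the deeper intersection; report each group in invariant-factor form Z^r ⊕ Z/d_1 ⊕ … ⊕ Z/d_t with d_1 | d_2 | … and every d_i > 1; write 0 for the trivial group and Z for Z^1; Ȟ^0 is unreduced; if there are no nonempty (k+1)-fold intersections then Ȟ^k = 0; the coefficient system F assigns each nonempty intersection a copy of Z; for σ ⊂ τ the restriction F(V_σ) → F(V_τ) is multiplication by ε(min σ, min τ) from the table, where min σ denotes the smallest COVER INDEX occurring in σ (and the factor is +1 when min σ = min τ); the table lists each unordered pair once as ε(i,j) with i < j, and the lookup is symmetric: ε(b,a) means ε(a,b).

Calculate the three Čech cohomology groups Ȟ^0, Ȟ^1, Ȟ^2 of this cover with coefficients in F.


nerve of the cover:
  V12={p10,p17} V14={p5,p11} V23={p6,p12} V34={p3,p7,p13}
C dims 4,4; δ0: rk 4, SNF 1^3·2
Ȟ^0 = (4 − 4) − 0 = 0, so Ȟ^0 ≅ 0
Ȟ^1 = (4 − 0) − 4 = 0 plus torsion [2], so Ȟ^1 ≅ Z/2
Ȟ^2 = (0 − 0) − 0 = 0, so Ȟ^2 ≅ 0

Ȟ^0(U;F) ≅ 0, Ȟ^1(U;F) ≅ Z/2, Ȟ^2(U;F) ≅ 0


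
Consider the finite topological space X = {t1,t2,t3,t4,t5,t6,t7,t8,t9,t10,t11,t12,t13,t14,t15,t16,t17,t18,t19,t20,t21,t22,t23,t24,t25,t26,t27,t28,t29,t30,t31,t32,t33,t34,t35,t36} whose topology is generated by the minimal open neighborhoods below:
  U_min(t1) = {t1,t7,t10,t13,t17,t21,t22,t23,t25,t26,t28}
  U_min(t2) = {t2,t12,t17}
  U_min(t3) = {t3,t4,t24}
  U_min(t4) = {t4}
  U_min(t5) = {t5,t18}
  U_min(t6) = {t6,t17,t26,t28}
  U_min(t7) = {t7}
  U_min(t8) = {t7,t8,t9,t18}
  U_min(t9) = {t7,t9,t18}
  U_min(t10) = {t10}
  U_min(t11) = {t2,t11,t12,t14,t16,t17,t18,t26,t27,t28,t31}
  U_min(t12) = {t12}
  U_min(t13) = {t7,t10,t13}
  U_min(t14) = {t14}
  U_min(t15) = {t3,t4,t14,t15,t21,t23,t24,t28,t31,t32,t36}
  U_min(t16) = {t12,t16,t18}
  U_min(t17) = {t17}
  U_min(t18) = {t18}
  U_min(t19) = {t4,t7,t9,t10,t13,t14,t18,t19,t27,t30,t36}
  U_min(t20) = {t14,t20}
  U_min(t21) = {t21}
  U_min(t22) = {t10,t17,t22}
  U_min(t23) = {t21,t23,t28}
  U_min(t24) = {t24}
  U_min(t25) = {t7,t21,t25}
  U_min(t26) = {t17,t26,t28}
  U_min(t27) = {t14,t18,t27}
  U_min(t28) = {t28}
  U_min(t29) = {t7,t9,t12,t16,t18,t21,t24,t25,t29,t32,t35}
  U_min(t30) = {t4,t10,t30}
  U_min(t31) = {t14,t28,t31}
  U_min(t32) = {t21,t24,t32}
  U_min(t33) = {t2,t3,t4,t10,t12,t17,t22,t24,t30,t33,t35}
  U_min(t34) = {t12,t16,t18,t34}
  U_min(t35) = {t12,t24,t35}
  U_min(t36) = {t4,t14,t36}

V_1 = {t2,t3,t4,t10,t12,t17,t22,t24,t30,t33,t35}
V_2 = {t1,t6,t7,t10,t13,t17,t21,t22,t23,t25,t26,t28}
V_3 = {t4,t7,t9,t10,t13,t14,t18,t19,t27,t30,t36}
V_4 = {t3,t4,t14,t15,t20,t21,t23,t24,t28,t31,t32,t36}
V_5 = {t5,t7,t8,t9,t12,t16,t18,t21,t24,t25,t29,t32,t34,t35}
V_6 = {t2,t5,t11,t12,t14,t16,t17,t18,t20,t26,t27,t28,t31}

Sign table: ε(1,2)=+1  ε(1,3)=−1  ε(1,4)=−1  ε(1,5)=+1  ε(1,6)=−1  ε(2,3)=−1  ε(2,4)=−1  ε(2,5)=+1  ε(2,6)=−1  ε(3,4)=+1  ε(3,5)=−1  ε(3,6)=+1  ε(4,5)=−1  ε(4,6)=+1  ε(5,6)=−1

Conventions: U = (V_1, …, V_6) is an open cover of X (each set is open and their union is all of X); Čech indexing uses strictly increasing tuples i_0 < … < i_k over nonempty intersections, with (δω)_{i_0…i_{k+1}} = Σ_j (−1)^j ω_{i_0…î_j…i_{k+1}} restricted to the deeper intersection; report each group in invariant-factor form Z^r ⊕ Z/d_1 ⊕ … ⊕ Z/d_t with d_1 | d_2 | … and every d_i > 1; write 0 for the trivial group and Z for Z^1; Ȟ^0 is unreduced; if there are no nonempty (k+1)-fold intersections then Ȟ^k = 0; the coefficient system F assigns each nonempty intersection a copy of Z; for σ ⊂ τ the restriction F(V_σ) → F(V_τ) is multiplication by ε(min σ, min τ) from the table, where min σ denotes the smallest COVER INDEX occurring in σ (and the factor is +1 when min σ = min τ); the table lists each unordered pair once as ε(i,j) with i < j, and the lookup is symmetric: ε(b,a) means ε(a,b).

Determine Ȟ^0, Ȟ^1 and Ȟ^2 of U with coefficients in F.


intersection data:
  V12={t10,t17,t22} V13={t4,t10,t30} V14={t3,t4,t24} V15={t12,t24,t35} V16={t2,t12,t17} V23={t7,t10,t13} V24={t21,t23,t28} V25={t7,t21,t25} V26={t17,t26,t28} V34={t4,t14,t36} V35={t7,t9,t18} V36={t14,t18,t27} V45={t21,t24,t32} V46={t14,t20,t28,t31} V56={t5,t12,t16,t18}
  V123={t10} V126={t17} V134={t4} V145={t24} V156={t12} V235={t7} V245={t21} V246={t28} V346={t14} V356={t18}
C dims 6,15,10; δ0: rk 5, SNF 1^5; δ1: rk 10, SNF 1^9·2
Ȟ^0 = (6 − 5) − 0 = 1, so Ȟ^0 ≅ Z
Ȟ^1 = (15 − 10) − 5 = 0, so Ȟ^1 ≅ 0
Ȟ^2 = (10 − 0) − 10 = 0 plus torsion [2], so Ȟ^2 ≅ Z/2

Ȟ^0(U;F) ≅ Z; Ȟ^1(U;F) ≅ 0; Ȟ^2(U;F) ≅ Z/2


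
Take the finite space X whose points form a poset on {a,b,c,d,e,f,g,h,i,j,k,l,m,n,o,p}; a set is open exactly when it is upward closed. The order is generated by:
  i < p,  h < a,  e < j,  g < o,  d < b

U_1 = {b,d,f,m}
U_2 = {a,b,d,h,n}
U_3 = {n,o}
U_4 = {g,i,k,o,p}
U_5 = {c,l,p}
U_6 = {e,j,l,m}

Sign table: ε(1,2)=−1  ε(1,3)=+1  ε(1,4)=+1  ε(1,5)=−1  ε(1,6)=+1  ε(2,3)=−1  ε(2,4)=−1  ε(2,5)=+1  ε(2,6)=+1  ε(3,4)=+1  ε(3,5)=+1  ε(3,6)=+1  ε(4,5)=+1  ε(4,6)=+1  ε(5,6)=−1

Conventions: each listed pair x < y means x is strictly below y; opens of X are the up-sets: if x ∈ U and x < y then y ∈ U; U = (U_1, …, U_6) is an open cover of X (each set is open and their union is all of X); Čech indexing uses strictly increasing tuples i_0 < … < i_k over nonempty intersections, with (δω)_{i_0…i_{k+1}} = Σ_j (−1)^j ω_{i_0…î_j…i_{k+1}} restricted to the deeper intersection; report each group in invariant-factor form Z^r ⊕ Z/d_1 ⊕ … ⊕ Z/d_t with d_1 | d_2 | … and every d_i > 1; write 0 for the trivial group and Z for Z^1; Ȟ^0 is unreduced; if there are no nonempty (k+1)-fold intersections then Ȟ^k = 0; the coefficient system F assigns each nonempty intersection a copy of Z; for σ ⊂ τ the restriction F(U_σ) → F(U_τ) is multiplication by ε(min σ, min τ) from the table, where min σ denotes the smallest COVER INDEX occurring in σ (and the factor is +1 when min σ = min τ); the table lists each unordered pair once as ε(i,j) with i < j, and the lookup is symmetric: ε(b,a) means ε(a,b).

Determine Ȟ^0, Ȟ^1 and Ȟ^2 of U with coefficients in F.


Ȟ^0 = 0,  Ȟ^1 = Z/2,  Ȟ^2 = 0

nonempty overlaps:
  U12={b,d} U16={m} U23={n} U34={o} U45={p} U56={l}
C dims 6,6; δ0: rk 6, SNF 1^5·2
degree 0: 6−6−0 = 0 → Ȟ^0 ≅ 0
degree 1: 6−0−6 = 0 plus torsion [2] → Ȟ^1 ≅ Z/2
degree 2: 0−0−0 = 0 → Ȟ^2 ≅ 0


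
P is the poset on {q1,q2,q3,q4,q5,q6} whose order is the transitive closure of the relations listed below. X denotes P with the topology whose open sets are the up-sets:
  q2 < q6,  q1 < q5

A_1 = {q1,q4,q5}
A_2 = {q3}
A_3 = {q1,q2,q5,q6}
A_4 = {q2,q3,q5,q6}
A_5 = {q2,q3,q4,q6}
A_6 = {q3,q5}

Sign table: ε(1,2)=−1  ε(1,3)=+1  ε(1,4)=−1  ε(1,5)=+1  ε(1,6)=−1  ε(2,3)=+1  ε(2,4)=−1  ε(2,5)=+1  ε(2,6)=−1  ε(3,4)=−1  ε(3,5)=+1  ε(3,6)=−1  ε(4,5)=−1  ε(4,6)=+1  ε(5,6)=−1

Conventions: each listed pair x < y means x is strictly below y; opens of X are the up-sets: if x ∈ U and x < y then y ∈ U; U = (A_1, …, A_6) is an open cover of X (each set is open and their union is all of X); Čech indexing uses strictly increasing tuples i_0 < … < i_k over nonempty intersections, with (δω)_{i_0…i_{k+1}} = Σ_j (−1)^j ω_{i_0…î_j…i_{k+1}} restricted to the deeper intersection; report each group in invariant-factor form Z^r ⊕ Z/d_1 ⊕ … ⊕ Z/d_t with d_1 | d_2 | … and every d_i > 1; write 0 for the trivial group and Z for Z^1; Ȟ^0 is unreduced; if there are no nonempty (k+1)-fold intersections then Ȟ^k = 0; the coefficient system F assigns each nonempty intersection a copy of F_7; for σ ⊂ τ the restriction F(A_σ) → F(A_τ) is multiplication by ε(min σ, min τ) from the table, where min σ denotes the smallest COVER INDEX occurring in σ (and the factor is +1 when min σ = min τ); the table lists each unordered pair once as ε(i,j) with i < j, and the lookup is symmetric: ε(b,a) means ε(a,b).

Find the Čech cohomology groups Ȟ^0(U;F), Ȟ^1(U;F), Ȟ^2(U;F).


nerve of the cover:
  A13={q1,q5} A14={q5} A15={q4} A16={q5} A24={q3} A25={q3} A26={q3} A34={q2,q5,q6} A35={q2,q6} A36={q5} A45={q2,q3,q6} A46={q3,q5} A56={q3}
  A134={q5} A136={q5} A146={q5} A245={q3} A246={q3} A256={q3} A345={q2,q6} A346={q5} A456={q3}
  A1346={q5} A2456={q3}
C dims 6,13,9,2; δ0: rk_F7 5; δ1: rk_F7 7; δ2: rk_F7 2
Ȟ^0 = (6 − 5) − 0 = 1, so Ȟ^0 ≅ Z/7
Ȟ^1 = (13 − 7) − 5 = 1, so Ȟ^1 ≅ Z/7
Ȟ^2 = (9 − 2) − 7 = 0, so Ȟ^2 ≅ 0

Ȟ^0 = Z/7, Ȟ^1 = Z/7 and Ȟ^2 = 0


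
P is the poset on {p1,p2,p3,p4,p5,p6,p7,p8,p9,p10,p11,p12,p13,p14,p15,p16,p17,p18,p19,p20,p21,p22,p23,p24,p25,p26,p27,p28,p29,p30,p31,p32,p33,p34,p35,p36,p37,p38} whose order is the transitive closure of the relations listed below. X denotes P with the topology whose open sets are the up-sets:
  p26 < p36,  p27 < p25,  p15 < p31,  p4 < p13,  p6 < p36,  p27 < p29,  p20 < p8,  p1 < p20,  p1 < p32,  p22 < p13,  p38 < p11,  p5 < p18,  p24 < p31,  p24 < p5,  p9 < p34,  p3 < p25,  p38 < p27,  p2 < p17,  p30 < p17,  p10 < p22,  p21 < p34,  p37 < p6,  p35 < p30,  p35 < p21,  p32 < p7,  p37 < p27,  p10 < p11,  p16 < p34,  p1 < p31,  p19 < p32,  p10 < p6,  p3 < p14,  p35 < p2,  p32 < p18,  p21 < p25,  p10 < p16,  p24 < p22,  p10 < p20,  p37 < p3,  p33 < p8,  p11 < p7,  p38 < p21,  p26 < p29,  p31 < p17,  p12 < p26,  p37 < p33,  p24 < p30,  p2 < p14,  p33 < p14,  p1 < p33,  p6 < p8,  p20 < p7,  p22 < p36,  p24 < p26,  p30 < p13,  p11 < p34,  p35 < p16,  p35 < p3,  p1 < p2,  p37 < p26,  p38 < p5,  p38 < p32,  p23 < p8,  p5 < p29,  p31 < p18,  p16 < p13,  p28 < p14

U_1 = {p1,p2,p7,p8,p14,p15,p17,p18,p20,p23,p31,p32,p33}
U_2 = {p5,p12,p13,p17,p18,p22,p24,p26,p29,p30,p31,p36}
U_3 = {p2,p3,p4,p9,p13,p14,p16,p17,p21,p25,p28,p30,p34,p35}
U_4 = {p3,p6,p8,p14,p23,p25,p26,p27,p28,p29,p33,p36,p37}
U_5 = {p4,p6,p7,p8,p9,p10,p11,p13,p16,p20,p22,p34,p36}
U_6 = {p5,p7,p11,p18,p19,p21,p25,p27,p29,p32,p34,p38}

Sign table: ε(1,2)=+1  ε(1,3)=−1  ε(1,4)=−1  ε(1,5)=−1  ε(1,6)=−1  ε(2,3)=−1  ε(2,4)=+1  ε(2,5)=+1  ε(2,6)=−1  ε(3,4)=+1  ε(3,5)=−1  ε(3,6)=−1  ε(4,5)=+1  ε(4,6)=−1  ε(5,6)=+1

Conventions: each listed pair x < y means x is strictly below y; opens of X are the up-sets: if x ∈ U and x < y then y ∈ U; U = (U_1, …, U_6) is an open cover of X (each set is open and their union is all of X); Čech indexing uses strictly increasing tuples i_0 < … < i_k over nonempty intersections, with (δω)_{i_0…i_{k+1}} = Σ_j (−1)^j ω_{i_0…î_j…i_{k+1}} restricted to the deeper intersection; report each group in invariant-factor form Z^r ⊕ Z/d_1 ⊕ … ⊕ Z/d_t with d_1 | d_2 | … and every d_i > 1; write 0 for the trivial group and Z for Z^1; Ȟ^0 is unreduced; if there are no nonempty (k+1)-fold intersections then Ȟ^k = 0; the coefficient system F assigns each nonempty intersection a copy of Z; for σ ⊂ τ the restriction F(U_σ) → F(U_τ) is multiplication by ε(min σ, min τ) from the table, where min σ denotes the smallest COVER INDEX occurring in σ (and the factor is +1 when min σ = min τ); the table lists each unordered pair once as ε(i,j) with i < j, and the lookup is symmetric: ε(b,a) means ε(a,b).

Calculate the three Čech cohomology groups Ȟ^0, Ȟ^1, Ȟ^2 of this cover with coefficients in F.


nerve simplices:
  U12={p17,p18,p31} U13={p2,p14,p17} U14={p8,p14,p23,p33} U15={p7,p8,p20} U16={p7,p18,p32} U23={p13,p17,p30} U24={p26,p29,p36} U25={p13,p22,p36} U26={p5,p18,p29} U34={p3,p14,p25,p28} U35={p4,p9,p13,p16,p34} U36={p21,p25,p34} U45={p6,p8,p36} U46={p25,p27,p29} U56={p7,p11,p34}
  U123={p17} U126={p18} U134={p14} U145={p8} U156={p7} U235={p13} U245={p36} U246={p29} U346={p25} U356={p34}
C dims 6,15,10; δ0: rk 6, SNF 1^5·2; δ1: rk 9, SNF 1^9
degree 0: 6−6−0 = 0 → Ȟ^0 ≅ 0
degree 1: 15−9−6 = 0 plus torsion [2] → Ȟ^1 ≅ Z/2
degree 2: 10−0−9 = 1 → Ȟ^2 ≅ Z

Ȟ^0 ≅ 0, Ȟ^1 ≅ Z/2 and Ȟ^2 ≅ Z


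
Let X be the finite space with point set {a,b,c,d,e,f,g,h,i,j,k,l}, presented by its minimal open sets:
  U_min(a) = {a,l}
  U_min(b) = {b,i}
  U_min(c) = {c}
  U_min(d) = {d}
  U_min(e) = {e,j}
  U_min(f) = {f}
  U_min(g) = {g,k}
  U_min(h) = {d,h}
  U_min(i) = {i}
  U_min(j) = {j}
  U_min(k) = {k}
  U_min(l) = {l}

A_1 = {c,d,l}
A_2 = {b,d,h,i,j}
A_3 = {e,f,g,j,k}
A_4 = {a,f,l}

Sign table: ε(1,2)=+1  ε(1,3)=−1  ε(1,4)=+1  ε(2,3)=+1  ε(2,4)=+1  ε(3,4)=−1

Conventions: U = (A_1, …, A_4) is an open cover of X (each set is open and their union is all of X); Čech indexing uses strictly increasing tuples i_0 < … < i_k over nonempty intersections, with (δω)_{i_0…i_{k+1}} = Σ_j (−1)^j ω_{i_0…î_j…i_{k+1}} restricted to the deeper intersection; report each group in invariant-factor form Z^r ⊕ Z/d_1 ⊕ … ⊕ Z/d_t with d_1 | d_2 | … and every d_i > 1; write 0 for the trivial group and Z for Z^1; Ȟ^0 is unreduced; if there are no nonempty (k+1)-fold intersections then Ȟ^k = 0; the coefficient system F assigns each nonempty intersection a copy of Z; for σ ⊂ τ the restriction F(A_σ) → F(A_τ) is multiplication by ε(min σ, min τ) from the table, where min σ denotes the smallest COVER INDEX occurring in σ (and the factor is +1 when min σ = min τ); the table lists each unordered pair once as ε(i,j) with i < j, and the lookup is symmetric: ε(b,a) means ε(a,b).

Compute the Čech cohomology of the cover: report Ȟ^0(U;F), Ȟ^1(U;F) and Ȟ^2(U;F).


intersection data:
  A12={d} A14={l} A23={j} A34={f}
C dims 4,4; δ0: rk 4, SNF 1^3·2
Ȟ^0 = (4 − 4) − 0 = 0, so Ȟ^0 ≅ 0
Ȟ^1 = (4 − 0) − 4 = 0 plus torsion [2], so Ȟ^1 ≅ Z/2
Ȟ^2 = (0 − 0) − 0 = 0, so Ȟ^2 ≅ 0

Ȟ^0 ≅ 0, Ȟ^1 ≅ Z/2 and Ȟ^2 ≅ 0


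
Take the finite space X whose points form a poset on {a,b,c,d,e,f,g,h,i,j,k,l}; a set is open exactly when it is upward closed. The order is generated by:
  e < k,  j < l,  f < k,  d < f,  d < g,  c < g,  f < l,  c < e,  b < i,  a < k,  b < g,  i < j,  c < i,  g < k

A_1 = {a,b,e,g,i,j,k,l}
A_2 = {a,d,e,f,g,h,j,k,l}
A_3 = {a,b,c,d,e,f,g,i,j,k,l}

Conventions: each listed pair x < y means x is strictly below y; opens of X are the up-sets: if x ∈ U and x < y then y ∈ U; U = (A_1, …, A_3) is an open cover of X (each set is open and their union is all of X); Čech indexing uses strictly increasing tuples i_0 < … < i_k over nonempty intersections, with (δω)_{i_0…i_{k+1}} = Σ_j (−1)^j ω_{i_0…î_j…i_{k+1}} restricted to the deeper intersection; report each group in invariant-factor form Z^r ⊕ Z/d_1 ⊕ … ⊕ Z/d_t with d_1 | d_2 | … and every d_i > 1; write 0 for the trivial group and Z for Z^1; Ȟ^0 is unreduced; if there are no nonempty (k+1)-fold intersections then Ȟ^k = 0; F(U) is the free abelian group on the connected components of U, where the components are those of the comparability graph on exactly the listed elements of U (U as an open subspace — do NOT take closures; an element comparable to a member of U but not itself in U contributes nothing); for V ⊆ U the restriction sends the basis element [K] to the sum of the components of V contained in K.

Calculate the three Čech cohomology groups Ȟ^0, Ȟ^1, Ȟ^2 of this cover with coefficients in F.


Ȟ^0(U;F) ≅ Z^2, Ȟ^1(U;F) ≅ 0 and Ȟ^2(U;F) ≅ 0

cover nerve:
  A12={a,e,g,j,k,l} A13={a,b,e,g,i,j,k,l} A23={a,d,e,f,g,j,k,l}
  A123={a,e,g,j,k,l}
components per intersection:
  A1: {a,b,e,g,i,j,k,l}
  A2: {a,d,e,f,g,j,k,l} {h}
  A3: {a,b,c,d,e,f,g,i,j,k,l}
  A12: {a,e,g,k} {j,l}
  A13: {a,b,e,g,i,j,k,l}
  A23: {a,d,e,f,g,j,k,l}
  A123: {a,e,g,k} {j,l}
C dims 4,4,2; δ0: rk 2, SNF 1^2; δ1: rk 2, SNF 1^2
Ȟ^0: (4−2)−0=2 ⇒ Z^2
Ȟ^1: (4−2)−2=0 ⇒ 0
Ȟ^2: (2−0)−2=0 ⇒ 0


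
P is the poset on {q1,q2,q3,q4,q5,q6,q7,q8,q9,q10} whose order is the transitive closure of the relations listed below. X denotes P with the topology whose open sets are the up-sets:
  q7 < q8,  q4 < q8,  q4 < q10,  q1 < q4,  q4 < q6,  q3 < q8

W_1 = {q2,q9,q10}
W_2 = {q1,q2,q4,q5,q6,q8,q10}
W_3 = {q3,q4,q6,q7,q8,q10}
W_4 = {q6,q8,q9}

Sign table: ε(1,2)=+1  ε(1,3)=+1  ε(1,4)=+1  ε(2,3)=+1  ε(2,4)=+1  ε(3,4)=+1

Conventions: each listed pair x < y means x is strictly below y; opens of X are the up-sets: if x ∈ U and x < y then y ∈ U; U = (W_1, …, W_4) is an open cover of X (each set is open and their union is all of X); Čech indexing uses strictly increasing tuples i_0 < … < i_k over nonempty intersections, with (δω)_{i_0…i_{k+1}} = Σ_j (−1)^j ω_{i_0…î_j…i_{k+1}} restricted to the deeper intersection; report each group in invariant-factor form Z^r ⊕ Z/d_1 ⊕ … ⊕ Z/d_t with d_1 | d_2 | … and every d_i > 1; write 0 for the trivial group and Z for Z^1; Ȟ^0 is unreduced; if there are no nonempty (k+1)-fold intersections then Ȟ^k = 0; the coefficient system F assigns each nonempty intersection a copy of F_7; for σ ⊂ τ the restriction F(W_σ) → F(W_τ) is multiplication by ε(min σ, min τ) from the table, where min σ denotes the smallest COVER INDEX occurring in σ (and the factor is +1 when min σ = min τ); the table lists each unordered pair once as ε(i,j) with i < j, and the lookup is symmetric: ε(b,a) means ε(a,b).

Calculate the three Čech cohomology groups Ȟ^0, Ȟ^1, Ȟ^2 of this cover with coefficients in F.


cover nerve:
  W12={q2,q10} W13={q10} W14={q9} W23={q4,q6,q8,q10} W24={q6,q8} W34={q6,q8}
  W123={q10} W234={q6,q8}
C dims 4,6,2; δ0: rk_F7 3; δ1: rk_F7 2
Ȟ^0: (4−3)−0=1 ⇒ Z/7
Ȟ^1: (6−2)−3=1 ⇒ Z/7
Ȟ^2: (2−0)−2=0 ⇒ 0

Ȟ^0 ≅ Z/7; Ȟ^1 ≅ Z/7; Ȟ^2 ≅ 0


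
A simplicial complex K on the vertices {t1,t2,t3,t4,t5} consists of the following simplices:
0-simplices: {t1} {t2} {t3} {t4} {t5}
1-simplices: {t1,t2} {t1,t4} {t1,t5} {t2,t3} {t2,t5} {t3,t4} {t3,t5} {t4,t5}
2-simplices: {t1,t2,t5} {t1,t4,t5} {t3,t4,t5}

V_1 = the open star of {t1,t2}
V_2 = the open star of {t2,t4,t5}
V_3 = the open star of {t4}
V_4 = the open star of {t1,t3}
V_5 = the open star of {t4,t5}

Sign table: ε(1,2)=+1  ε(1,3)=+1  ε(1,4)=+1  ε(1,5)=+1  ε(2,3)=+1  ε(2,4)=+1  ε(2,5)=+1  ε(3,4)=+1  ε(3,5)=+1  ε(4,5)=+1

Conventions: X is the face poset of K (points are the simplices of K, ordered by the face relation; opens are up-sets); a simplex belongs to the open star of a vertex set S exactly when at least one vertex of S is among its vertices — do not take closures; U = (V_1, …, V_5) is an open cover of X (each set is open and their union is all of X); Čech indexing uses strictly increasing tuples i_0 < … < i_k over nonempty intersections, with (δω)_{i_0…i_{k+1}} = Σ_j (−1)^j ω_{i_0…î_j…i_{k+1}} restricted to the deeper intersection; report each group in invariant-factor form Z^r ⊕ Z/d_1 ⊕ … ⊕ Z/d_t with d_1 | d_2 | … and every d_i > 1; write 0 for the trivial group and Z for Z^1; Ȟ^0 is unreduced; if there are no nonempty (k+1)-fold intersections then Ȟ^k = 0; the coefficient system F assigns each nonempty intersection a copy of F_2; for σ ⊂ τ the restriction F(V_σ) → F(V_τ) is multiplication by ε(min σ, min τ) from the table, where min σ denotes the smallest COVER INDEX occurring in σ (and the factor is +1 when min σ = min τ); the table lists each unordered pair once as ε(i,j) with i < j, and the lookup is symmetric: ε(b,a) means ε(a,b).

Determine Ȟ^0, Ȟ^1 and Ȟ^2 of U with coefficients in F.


nerve of the cover:
  V1={{t1},{t2},{t1,t2},{t1,t4},{t1,t5},{t2,t3},{t2,t5},{t1,t2,t5},{t1,t4,t5}} V2={{t2},{t4},{t5},{t1,t2},{t1,t4},{t1,t5},{t2,t3},{t2,t5},{t3,t4},{t3,t5},{t4,t5},{t1,t2,t5},{t1,t4,t5},{t3,t4,t5}} V3={{t4},{t1,t4},{t3,t4},{t4,t5},{t1,t4,t5},{t3,t4,t5}} V4={{t1},{t3},{t1,t2},{t1,t4},{t1,t5},{t2,t3},{t3,t4},{t3,t5},{t1,t2,t5},{t1,t4,t5},{t3,t4,t5}} V5={{t4},{t5},{t1,t4},{t1,t5},{t2,t5},{t3,t4},{t3,t5},{t4,t5},{t1,t2,t5},{t1,t4,t5},{t3,t4,t5}}
  V12={{t2},{t1,t2},{t1,t4},{t1,t5},{t2,t3},{t2,t5},{t1,t2,t5},{t1,t4,t5}} V13={{t1,t4},{t1,t4,t5}} V14={{t1},{t1,t2},{t1,t4},{t1,t5},{t2,t3},{t1,t2,t5},{t1,t4,t5}} V15={{t1,t4},{t1,t5},{t2,t5},{t1,t2,t5},{t1,t4,t5}} V23={{t4},{t1,t4},{t3,t4},{t4,t5},{t1,t4,t5},{t3,t4,t5}} V24={{t1,t2},{t1,t4},{t1,t5},{t2,t3},{t3,t4},{t3,t5},{t1,t2,t5},{t1,t4,t5},{t3,t4,t5}} V25={{t4},{t5},{t1,t4},{t1,t5},{t2,t5},{t3,t4},{t3,t5},{t4,t5},{t1,t2,t5},{t1,t4,t5},{t3,t4,t5}} V34={{t1,t4},{t3,t4},{t1,t4,t5},{t3,t4,t5}} V35={{t4},{t1,t4},{t3,t4},{t4,t5},{t1,t4,t5},{t3,t4,t5}} V45={{t1,t4},{t1,t5},{t3,t4},{t3,t5},{t1,t2,t5},{t1,t4,t5},{t3,t4,t5}}
  V123={{t1,t4},{t1,t4,t5}} V124={{t1,t2},{t1,t4},{t1,t5},{t2,t3},{t1,t2,t5},{t1,t4,t5}} V125={{t1,t4},{t1,t5},{t2,t5},{t1,t2,t5},{t1,t4,t5}} V134={{t1,t4},{t1,t4,t5}} V135={{t1,t4},{t1,t4,t5}} V145={{t1,t4},{t1,t5},{t1,t2,t5},{t1,t4,t5}} V234={{t1,t4},{t3,t4},{t1,t4,t5},{t3,t4,t5}} V235={{t4},{t1,t4},{t3,t4},{t4,t5},{t1,t4,t5},{t3,t4,t5}} V245={{t1,t4},{t1,t5},{t3,t4},{t3,t5},{t1,t2,t5},{t1,t4,t5},{t3,t4,t5}} V345={{t1,t4},{t3,t4},{t1,t4,t5},{t3,t4,t5}}
  V1234={{t1,t4},{t1,t4,t5}} V1235={{t1,t4},{t1,t4,t5}} V1245={{t1,t4},{t1,t5},{t1,t2,t5},{t1,t4,t5}} V1345={{t1,t4},{t1,t4,t5}} V2345={{t1,t4},{t3,t4},{t1,t4,t5},{t3,t4,t5}}
  V12345={{t1,t4},{t1,t4,t5}}
C dims 5,10,10,5; δ0: rk_F2 4; δ1: rk_F2 6; δ2: rk_F2 4
Ȟ^0 = (5 − 4) − 0 = 1, so Ȟ^0 ≅ Z/2
Ȟ^1 = (10 − 6) − 4 = 0, so Ȟ^1 ≅ 0
Ȟ^2 = (10 − 4) − 6 = 0, so Ȟ^2 ≅ 0

Ȟ^0(U;F) ≅ Z/2, Ȟ^1(U;F) ≅ 0, Ȟ^2(U;F) ≅ 0


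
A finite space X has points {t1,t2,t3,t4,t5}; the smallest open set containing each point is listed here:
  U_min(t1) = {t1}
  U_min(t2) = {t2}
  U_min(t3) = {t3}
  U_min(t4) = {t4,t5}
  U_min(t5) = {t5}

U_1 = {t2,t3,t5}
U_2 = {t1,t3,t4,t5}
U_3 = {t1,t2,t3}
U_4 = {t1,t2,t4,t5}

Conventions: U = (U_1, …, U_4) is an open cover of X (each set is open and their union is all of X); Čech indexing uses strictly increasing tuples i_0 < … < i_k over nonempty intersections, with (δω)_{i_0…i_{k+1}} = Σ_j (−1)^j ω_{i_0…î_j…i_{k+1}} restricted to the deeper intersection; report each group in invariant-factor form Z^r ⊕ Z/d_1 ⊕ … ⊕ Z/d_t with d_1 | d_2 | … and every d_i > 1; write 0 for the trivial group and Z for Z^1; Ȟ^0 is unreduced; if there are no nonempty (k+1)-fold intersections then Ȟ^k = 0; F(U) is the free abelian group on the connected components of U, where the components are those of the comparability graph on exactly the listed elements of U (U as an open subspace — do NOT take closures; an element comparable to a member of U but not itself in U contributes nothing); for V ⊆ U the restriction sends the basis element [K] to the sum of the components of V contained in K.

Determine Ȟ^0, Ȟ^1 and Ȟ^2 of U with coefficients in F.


nerve of the cover:
  U12={t3,t5} U13={t2,t3} U14={t2,t5} U23={t1,t3} U24={t1,t4,t5} U34={t1,t2}
  U123={t3} U124={t5} U134={t2} U234={t1}
components per intersection:
  U1: {t2} {t3} {t5}
  U2: {t1} {t3} {t4,t5}
  U3: {t1} {t2} {t3}
  U4: {t1} {t2} {t4,t5}
  U12: {t3} {t5}
  U13: {t2} {t3}
  U14: {t2} {t5}
  U23: {t1} {t3}
  U24: {t1} {t4,t5}
  U34: {t1} {t2}
  U123: {t3}
  U124: {t5}
  U134: {t2}
  U234: {t1}
C dims 12,12,4; δ0: rk 8, SNF 1^8; δ1: rk 4, SNF 1^4
Ȟ^0 = (12 − 8) − 0 = 4, so Ȟ^0 ≅ Z^4
Ȟ^1 = (12 − 4) − 8 = 0, so Ȟ^1 ≅ 0
Ȟ^2 = (4 − 0) − 4 = 0, so Ȟ^2 ≅ 0

Ȟ^0 = Z^4, Ȟ^1 = 0, Ȟ^2 = 0


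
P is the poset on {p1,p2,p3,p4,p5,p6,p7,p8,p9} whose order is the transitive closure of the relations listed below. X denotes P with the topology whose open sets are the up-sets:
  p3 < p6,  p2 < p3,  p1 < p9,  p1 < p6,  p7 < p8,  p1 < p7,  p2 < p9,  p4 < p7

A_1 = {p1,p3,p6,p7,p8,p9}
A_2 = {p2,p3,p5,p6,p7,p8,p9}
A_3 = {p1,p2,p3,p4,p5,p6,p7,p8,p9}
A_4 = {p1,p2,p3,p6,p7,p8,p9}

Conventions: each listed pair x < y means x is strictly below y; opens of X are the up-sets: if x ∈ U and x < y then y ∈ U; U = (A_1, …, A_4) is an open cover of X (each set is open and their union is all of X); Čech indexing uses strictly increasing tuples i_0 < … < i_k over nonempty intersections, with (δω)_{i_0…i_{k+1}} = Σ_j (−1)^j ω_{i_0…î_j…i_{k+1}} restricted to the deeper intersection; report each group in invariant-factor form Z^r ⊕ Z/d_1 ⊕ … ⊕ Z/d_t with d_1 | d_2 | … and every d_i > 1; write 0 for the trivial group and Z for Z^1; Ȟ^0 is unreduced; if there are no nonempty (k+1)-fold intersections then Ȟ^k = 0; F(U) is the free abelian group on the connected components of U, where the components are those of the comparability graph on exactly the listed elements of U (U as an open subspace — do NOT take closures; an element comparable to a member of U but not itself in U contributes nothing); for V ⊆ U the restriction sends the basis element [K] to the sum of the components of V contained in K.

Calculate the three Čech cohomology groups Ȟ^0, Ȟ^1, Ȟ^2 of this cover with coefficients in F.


cover nerve:
  A12={p3,p6,p7,p8,p9} A13={p1,p3,p6,p7,p8,p9} A14={p1,p3,p6,p7,p8,p9} A23={p2,p3,p5,p6,p7,p8,p9} A24={p2,p3,p6,p7,p8,p9} A34={p1,p2,p3,p6,p7,p8,p9}
  A123={p3,p6,p7,p8,p9} A124={p3,p6,p7,p8,p9} A134={p1,p3,p6,p7,p8,p9} A234={p2,p3,p6,p7,p8,p9}
  A1234={p3,p6,p7,p8,p9}
components per intersection:
  A1: {p1,p3,p6,p7,p8,p9}
  A2: {p2,p3,p6,p9} {p5} {p7,p8}
  A3: {p1,p2,p3,p4,p6,p7,p8,p9} {p5}
  A4: {p1,p2,p3,p6,p7,p8,p9}
  A12: {p3,p6} {p7,p8} {p9}
  A13: {p1,p3,p6,p7,p8,p9}
  A14: {p1,p3,p6,p7,p8,p9}
  A23: {p2,p3,p6,p9} {p5} {p7,p8}
  A24: {p2,p3,p6,p9} {p7,p8}
  A34: {p1,p2,p3,p6,p7,p8,p9}
  A123: {p3,p6} {p7,p8} {p9}
  A124: {p3,p6} {p7,p8} {p9}
  A134: {p1,p3,p6,p7,p8,p9}
  A234: {p2,p3,p6,p9} {p7,p8}
  A1234: {p3,p6} {p7,p8} {p9}
C dims 7,11,9,3; δ0: rk 5, SNF 1^5; δ1: rk 6, SNF 1^6; δ2: rk 3, SNF 1^3
Ȟ^0: (7−5)−0=2 ⇒ Z^2
Ȟ^1: (11−6)−5=0 ⇒ 0
Ȟ^2: (9−3)−6=0 ⇒ 0

Ȟ^0(U;F) ≅ Z^2,  Ȟ^1(U;F) ≅ 0,  Ȟ^2(U;F) ≅ 0


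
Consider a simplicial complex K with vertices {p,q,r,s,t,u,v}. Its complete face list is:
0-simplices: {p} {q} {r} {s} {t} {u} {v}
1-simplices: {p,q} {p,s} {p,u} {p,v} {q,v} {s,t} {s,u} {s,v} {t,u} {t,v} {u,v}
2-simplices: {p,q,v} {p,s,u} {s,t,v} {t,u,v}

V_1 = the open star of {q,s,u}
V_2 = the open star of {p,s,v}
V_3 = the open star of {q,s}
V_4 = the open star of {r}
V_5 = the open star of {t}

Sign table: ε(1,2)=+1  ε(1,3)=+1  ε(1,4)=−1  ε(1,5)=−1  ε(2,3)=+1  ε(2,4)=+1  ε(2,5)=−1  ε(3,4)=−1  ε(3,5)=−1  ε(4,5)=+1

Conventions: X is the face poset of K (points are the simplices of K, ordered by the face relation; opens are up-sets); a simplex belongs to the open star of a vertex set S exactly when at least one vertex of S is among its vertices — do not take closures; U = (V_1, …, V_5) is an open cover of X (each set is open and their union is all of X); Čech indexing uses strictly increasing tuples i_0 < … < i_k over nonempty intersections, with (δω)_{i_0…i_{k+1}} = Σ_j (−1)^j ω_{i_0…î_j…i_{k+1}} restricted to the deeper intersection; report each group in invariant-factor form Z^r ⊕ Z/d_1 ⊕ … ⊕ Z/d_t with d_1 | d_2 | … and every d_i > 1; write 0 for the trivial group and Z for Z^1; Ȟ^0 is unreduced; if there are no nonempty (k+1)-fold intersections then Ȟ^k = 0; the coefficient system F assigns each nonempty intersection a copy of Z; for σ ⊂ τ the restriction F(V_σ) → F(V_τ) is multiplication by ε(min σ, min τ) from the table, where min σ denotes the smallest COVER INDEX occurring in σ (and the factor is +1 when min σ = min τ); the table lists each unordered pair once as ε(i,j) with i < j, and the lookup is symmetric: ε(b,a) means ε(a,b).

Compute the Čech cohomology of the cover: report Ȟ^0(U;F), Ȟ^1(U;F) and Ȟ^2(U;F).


nonempty overlaps:
  V1={{q},{s},{u},{p,q},{p,s},{p,u},{q,v},{s,t},{s,u},{s,v},{t,u},{u,v},{p,q,v},{p,s,u},{s,t,v},{t,u,v}} V2={{p},{s},{v},{p,q},{p,s},{p,u},{p,v},{q,v},{s,t},{s,u},{s,v},{t,v},{u,v},{p,q,v},{p,s,u},{s,t,v},{t,u,v}} V3={{q},{s},{p,q},{p,s},{q,v},{s,t},{s,u},{s,v},{p,q,v},{p,s,u},{s,t,v}} V4={{r}} V5={{t},{s,t},{t,u},{t,v},{s,t,v},{t,u,v}}
  V12={{s},{p,q},{p,s},{p,u},{q,v},{s,t},{s,u},{s,v},{u,v},{p,q,v},{p,s,u},{s,t,v},{t,u,v}} V13={{q},{s},{p,q},{p,s},{q,v},{s,t},{s,u},{s,v},{p,q,v},{p,s,u},{s,t,v}} V15={{s,t},{t,u},{s,t,v},{t,u,v}} V23={{s},{p,q},{p,s},{q,v},{s,t},{s,u},{s,v},{p,q,v},{p,s,u},{s,t,v}} V25={{s,t},{t,v},{s,t,v},{t,u,v}} V35={{s,t},{s,t,v}}
  V123={{s},{p,q},{p,s},{q,v},{s,t},{s,u},{s,v},{p,q,v},{p,s,u},{s,t,v}} V125={{s,t},{s,t,v},{t,u,v}} V135={{s,t},{s,t,v}} V235={{s,t},{s,t,v}}
  V1235={{s,t},{s,t,v}}
C dims 5,6,4,1; δ0: rk 3, SNF 1^3; δ1: rk 3, SNF 1^3; δ2: rk 1, SNF 1^1
degree 0: 5−3−0 = 2 → Ȟ^0 ≅ Z^2
degree 1: 6−3−3 = 0 → Ȟ^1 ≅ 0
degree 2: 4−1−3 = 0 → Ȟ^2 ≅ 0

Ȟ^0 ≅ Z^2, Ȟ^1 ≅ 0, Ȟ^2 ≅ 0


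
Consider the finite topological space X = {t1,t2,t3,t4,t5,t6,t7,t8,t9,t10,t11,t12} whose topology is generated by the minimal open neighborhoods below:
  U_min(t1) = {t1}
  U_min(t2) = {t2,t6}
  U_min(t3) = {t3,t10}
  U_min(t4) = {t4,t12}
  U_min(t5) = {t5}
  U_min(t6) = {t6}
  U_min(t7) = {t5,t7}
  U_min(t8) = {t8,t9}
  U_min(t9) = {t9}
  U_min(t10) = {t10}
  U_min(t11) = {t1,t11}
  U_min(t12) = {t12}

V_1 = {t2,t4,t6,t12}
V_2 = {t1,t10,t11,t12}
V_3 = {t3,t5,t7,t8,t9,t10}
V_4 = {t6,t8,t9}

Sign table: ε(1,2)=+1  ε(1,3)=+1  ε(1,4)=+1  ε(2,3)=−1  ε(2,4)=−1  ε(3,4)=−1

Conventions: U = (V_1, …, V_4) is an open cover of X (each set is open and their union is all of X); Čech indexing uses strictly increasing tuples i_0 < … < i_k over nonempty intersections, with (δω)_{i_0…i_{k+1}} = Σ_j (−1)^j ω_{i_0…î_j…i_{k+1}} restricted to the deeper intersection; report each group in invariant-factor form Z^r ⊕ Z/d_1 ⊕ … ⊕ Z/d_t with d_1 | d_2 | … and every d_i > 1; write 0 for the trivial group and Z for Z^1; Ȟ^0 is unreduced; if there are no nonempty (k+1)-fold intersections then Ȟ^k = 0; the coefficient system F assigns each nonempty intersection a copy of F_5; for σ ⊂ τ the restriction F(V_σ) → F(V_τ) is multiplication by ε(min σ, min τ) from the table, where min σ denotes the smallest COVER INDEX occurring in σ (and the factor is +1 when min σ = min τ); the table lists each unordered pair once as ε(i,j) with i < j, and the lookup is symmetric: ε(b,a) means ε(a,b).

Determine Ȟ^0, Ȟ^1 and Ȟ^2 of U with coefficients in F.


Ȟ^0 = Z/5,  Ȟ^1 = Z/5,  Ȟ^2 = 0

intersection data:
  V12={t12} V14={t6} V23={t10} V34={t8,t9}
C dims 4,4; δ0: rk_F5 3
Ȟ^0 = (4 − 3) − 0 = 1, so Ȟ^0 ≅ Z/5
Ȟ^1 = (4 − 0) − 3 = 1, so Ȟ^1 ≅ Z/5
Ȟ^2 = (0 − 0) − 0 = 0, so Ȟ^2 ≅ 0


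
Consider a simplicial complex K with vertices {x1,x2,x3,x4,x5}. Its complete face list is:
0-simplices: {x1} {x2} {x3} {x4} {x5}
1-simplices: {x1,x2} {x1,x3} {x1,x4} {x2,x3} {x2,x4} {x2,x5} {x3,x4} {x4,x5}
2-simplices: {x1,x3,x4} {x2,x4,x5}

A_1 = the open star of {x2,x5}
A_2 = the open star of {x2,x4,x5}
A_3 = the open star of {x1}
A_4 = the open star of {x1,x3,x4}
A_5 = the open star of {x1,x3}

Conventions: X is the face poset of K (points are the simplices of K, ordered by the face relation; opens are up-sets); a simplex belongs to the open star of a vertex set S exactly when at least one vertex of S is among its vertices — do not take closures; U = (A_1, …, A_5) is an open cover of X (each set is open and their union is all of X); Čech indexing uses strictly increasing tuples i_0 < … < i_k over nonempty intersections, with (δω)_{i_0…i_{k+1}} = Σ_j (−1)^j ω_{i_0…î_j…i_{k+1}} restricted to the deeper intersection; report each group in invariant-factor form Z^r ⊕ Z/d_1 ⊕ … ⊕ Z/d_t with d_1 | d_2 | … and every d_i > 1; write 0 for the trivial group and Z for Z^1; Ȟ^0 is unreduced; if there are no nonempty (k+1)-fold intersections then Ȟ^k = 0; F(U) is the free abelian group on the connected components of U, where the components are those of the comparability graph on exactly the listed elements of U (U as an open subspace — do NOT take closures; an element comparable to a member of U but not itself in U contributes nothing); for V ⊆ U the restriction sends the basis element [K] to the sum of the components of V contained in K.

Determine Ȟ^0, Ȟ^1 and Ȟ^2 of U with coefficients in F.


nonempty intersections:
  A1={{x2},{x5},{x1,x2},{x2,x3},{x2,x4},{x2,x5},{x4,x5},{x2,x4,x5}} A2={{x2},{x4},{x5},{x1,x2},{x1,x4},{x2,x3},{x2,x4},{x2,x5},{x3,x4},{x4,x5},{x1,x3,x4},{x2,x4,x5}} A3={{x1},{x1,x2},{x1,x3},{x1,x4},{x1,x3,x4}} A4={{x1},{x3},{x4},{x1,x2},{x1,x3},{x1,x4},{x2,x3},{x2,x4},{x3,x4},{x4,x5},{x1,x3,x4},{x2,x4,x5}} A5={{x1},{x3},{x1,x2},{x1,x3},{x1,x4},{x2,x3},{x3,x4},{x1,x3,x4}}
  A12={{x2},{x5},{x1,x2},{x2,x3},{x2,x4},{x2,x5},{x4,x5},{x2,x4,x5}} A13={{x1,x2}} A14={{x1,x2},{x2,x3},{x2,x4},{x4,x5},{x2,x4,x5}} A15={{x1,x2},{x2,x3}} A23={{x1,x2},{x1,x4},{x1,x3,x4}} A24={{x4},{x1,x2},{x1,x4},{x2,x3},{x2,x4},{x3,x4},{x4,x5},{x1,x3,x4},{x2,x4,x5}} A25={{x1,x2},{x1,x4},{x2,x3},{x3,x4},{x1,x3,x4}} A34={{x1},{x1,x2},{x1,x3},{x1,x4},{x1,x3,x4}} A35={{x1},{x1,x2},{x1,x3},{x1,x4},{x1,x3,x4}} A45={{x1},{x3},{x1,x2},{x1,x3},{x1,x4},{x2,x3},{x3,x4},{x1,x3,x4}}
  A123={{x1,x2}} A124={{x1,x2},{x2,x3},{x2,x4},{x4,x5},{x2,x4,x5}} A125={{x1,x2},{x2,x3}} A134={{x1,x2}} A135={{x1,x2}} A145={{x1,x2},{x2,x3}} A234={{x1,x2},{x1,x4},{x1,x3,x4}} A235={{x1,x2},{x1,x4},{x1,x3,x4}} A245={{x1,x2},{x1,x4},{x2,x3},{x3,x4},{x1,x3,x4}} A345={{x1},{x1,x2},{x1,x3},{x1,x4},{x1,x3,x4}}
  A1234={{x1,x2}} A1235={{x1,x2}} A1245={{x1,x2},{x2,x3}} A1345={{x1,x2}} A2345={{x1,x2},{x1,x4},{x1,x3,x4}}
  A12345={{x1,x2}}
components per intersection:
  A1: {{x2},{x5},{x1,x2},{x2,x3},{x2,x4},{x2,x5},{x4,x5},{x2,x4,x5}}
  A2: {{x2},{x4},{x5},{x1,x2},{x1,x4},{x2,x3},{x2,x4},{x2,x5},{x3,x4},{x4,x5},{x1,x3,x4},{x2,x4,x5}}
  A3: {{x1},{x1,x2},{x1,x3},{x1,x4},{x1,x3,x4}}
  A4: {{x1},{x3},{x4},{x1,x2},{x1,x3},{x1,x4},{x2,x3},{x2,x4},{x3,x4},{x4,x5},{x1,x3,x4},{x2,x4,x5}}
  A5: {{x1},{x3},{x1,x2},{x1,x3},{x1,x4},{x2,x3},{x3,x4},{x1,x3,x4}}
  A12: {{x2},{x5},{x1,x2},{x2,x3},{x2,x4},{x2,x5},{x4,x5},{x2,x4,x5}}
  A13: {{x1,x2}}
  A14: {{x1,x2}} {{x2,x3}} {{x2,x4},{x4,x5},{x2,x4,x5}}
  A15: {{x1,x2}} {{x2,x3}}
  A23: {{x1,x2}} {{x1,x4},{x1,x3,x4}}
  A24: {{x4},{x1,x4},{x2,x4},{x3,x4},{x4,x5},{x1,x3,x4},{x2,x4,x5}} {{x1,x2}} {{x2,x3}}
  A25: {{x1,x2}} {{x1,x4},{x3,x4},{x1,x3,x4}} {{x2,x3}}
  A34: {{x1},{x1,x2},{x1,x3},{x1,x4},{x1,x3,x4}}
  A35: {{x1},{x1,x2},{x1,x3},{x1,x4},{x1,x3,x4}}
  A45: {{x1},{x3},{x1,x2},{x1,x3},{x1,x4},{x2,x3},{x3,x4},{x1,x3,x4}}
  A123: {{x1,x2}}
  A124: {{x1,x2}} {{x2,x3}} {{x2,x4},{x4,x5},{x2,x4,x5}}
  A125: {{x1,x2}} {{x2,x3}}
  A134: {{x1,x2}}
  A135: {{x1,x2}}
  A145: {{x1,x2}} {{x2,x3}}
  A234: {{x1,x2}} {{x1,x4},{x1,x3,x4}}
  A235: {{x1,x2}} {{x1,x4},{x1,x3,x4}}
  A245: {{x1,x2}} {{x1,x4},{x3,x4},{x1,x3,x4}} {{x2,x3}}
  A345: {{x1},{x1,x2},{x1,x3},{x1,x4},{x1,x3,x4}}
  A1234: {{x1,x2}}
  A1235: {{x1,x2}}
  A1245: {{x1,x2}} {{x2,x3}}
  A1345: {{x1,x2}}
  A2345: {{x1,x2}} {{x1,x4},{x1,x3,x4}}
  A12345: {{x1,x2}}
C dims 5,18,18,7; δ0: rk 4, SNF 1^4; δ1: rk 12, SNF 1^12; δ2: rk 6, SNF 1^6
Ȟ^0: (5−4)−0=1 ⇒ Z
Ȟ^1: (18−12)−4=2 ⇒ Z^2
Ȟ^2: (18−6)−12=0 ⇒ 0

Ȟ^0 = Z, Ȟ^1 = Z^2 and Ȟ^2 = 0


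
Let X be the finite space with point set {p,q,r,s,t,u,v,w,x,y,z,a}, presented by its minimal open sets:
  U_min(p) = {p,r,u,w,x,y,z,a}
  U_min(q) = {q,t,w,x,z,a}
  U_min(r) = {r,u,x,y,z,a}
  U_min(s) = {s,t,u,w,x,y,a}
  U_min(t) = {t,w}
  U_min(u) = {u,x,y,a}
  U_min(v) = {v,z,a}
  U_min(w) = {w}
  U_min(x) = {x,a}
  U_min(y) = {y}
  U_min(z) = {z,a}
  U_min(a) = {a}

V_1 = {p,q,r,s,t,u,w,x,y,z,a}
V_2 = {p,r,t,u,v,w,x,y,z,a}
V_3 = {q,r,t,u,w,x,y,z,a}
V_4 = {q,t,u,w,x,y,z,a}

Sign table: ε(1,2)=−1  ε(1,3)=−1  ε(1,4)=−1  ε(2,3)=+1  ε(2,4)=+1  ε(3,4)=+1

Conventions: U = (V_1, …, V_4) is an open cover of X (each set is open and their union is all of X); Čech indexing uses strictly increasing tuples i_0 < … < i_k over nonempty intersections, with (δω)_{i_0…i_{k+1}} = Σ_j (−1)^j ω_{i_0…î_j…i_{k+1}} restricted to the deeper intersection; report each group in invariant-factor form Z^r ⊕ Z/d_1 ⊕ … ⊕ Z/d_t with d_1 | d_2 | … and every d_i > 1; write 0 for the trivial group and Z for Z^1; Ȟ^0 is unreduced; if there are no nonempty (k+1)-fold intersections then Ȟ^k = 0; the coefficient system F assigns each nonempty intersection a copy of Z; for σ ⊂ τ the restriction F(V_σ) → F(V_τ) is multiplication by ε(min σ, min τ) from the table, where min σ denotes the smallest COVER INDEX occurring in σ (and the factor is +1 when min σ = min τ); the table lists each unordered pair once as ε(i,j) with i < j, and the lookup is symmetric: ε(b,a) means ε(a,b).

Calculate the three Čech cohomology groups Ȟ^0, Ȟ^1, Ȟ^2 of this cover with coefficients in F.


nonempty overlaps:
  V12={p,r,t,u,w,x,y,z,a} V13={q,r,t,u,w,x,y,z,a} V14={q,t,u,w,x,y,z,a} V23={r,t,u,w,x,y,z,a} V24={t,u,w,x,y,z,a} V34={q,t,u,w,x,y,z,a}
  V123={r,t,u,w,x,y,z,a} V124={t,u,w,x,y,z,a} V134={q,t,u,w,x,y,z,a} V234={t,u,w,x,y,z,a}
  V1234={t,u,w,x,y,z,a}
C dims 4,6,4,1; δ0: rk 3, SNF 1^3; δ1: rk 3, SNF 1^3; δ2: rk 1, SNF 1^1
degree 0: 4−3−0 = 1 → Ȟ^0 ≅ Z
degree 1: 6−3−3 = 0 → Ȟ^1 ≅ 0
degree 2: 4−1−3 = 0 → Ȟ^2 ≅ 0

Ȟ^0(U;F) ≅ Z, Ȟ^1(U;F) ≅ 0 and Ȟ^2(U;F) ≅ 0
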